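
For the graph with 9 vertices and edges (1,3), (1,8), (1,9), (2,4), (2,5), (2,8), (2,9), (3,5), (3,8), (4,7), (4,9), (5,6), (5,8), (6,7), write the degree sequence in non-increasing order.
[4, 4, 4, 3, 3, 3, 3, 2, 2] (degrees: deg(1)=3, deg(2)=4, deg(3)=3, deg(4)=3, deg(5)=4, deg(6)=2, deg(7)=2, deg(8)=4, deg(9)=3)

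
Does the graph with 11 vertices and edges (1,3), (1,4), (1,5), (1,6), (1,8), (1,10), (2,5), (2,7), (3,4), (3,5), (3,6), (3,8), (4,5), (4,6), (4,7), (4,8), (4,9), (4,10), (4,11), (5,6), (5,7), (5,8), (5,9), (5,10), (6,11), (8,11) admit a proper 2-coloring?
No (odd cycle of length 3: 3 -> 1 -> 6 -> 3)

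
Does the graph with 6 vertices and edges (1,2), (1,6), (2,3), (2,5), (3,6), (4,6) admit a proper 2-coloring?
Yes. Partition: {1, 3, 4, 5}, {2, 6}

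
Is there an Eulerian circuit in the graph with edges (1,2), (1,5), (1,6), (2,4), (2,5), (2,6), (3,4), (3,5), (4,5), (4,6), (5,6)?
No (2 vertices have odd degree: {1, 5}; Eulerian circuit requires 0)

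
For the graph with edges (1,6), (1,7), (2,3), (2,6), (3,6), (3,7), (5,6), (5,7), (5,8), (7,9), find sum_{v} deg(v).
20 (handshake: sum of degrees = 2|E| = 2 x 10 = 20)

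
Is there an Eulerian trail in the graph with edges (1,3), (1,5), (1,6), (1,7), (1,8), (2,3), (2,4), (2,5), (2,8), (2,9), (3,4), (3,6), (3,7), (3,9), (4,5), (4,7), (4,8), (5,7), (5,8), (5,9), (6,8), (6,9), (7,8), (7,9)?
No (4 vertices have odd degree: {1, 2, 4, 9}; Eulerian path requires 0 or 2)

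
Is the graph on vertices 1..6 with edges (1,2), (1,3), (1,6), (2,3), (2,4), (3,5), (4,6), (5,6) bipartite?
No (odd cycle of length 3: 3 -> 1 -> 2 -> 3)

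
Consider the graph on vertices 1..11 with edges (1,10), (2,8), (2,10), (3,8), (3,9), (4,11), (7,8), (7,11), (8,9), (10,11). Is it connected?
No, it has 3 components: {1, 2, 3, 4, 7, 8, 9, 10, 11}, {5}, {6}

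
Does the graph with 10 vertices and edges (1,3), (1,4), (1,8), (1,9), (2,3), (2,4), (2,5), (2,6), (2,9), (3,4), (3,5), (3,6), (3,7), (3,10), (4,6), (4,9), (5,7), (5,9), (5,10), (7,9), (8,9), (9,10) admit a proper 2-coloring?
No (odd cycle of length 3: 8 -> 1 -> 9 -> 8)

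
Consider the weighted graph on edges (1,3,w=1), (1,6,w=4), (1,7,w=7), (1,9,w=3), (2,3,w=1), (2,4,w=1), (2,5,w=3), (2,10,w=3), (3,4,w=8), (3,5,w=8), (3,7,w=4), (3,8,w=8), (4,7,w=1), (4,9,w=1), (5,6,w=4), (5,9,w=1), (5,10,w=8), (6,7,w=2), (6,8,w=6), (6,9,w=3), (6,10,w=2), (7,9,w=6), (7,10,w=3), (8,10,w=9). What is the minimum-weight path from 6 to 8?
6 (path: 6 -> 8; weights 6 = 6)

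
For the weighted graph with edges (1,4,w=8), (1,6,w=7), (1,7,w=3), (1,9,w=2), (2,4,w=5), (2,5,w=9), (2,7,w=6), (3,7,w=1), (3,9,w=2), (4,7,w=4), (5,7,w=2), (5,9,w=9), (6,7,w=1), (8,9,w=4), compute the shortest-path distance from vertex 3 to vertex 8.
6 (path: 3 -> 9 -> 8; weights 2 + 4 = 6)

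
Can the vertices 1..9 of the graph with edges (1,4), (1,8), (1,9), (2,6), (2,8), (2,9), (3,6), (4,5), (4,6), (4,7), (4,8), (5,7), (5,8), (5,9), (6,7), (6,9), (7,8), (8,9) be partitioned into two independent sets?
No (odd cycle of length 3: 9 -> 1 -> 8 -> 9)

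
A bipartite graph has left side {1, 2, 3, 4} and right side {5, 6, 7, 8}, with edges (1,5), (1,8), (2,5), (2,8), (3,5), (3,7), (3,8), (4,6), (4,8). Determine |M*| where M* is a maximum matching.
4 (matching: (1,8), (2,5), (3,7), (4,6); upper bound min(|L|,|R|) = min(4,4) = 4)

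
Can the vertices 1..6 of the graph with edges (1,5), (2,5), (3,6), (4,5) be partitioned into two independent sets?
Yes. Partition: {1, 2, 3, 4}, {5, 6}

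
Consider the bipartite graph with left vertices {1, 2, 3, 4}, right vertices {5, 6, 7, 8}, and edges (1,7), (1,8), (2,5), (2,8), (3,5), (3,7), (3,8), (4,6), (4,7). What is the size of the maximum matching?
4 (matching: (1,8), (2,5), (3,7), (4,6); upper bound min(|L|,|R|) = min(4,4) = 4)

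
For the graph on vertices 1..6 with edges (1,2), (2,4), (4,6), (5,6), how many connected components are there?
2 (components: {1, 2, 4, 5, 6}, {3})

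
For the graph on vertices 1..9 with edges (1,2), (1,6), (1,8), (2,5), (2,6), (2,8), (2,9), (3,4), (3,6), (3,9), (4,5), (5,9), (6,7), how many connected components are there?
1 (components: {1, 2, 3, 4, 5, 6, 7, 8, 9})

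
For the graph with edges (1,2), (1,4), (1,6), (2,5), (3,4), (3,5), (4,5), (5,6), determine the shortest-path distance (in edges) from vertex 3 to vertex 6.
2 (path: 3 -> 5 -> 6, 2 edges)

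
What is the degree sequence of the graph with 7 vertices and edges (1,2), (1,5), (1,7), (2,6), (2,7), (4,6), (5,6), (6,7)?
[4, 3, 3, 3, 2, 1, 0] (degrees: deg(1)=3, deg(2)=3, deg(3)=0, deg(4)=1, deg(5)=2, deg(6)=4, deg(7)=3)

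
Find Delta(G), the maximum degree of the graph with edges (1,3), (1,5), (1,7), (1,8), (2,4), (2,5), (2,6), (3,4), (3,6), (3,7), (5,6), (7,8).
4 (attained at vertices 1, 3)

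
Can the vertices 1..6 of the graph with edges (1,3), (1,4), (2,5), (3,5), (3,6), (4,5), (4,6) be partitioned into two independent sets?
Yes. Partition: {1, 5, 6}, {2, 3, 4}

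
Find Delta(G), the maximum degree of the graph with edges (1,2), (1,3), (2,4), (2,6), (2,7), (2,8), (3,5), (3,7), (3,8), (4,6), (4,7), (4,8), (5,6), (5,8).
5 (attained at vertex 2)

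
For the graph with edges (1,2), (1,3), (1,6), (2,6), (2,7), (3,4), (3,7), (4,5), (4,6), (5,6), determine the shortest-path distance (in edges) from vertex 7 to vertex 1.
2 (path: 7 -> 3 -> 1, 2 edges)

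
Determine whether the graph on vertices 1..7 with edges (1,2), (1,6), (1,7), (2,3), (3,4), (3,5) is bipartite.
Yes. Partition: {1, 3}, {2, 4, 5, 6, 7}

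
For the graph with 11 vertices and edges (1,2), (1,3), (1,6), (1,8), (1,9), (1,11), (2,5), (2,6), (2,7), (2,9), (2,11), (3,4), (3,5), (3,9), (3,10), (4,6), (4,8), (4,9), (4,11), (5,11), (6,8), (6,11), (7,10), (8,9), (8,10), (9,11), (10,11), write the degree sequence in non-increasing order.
[7, 6, 6, 6, 5, 5, 5, 5, 4, 3, 2] (degrees: deg(1)=6, deg(2)=6, deg(3)=5, deg(4)=5, deg(5)=3, deg(6)=5, deg(7)=2, deg(8)=5, deg(9)=6, deg(10)=4, deg(11)=7)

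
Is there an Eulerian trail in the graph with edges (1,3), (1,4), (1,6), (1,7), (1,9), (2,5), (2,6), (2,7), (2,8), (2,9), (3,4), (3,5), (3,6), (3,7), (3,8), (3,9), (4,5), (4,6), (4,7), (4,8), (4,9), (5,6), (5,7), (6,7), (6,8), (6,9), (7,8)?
No (8 vertices have odd degree: {1, 2, 3, 4, 5, 7, 8, 9}; Eulerian path requires 0 or 2)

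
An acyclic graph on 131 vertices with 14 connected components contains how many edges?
117 (Each of the 14 component trees on V_i vertices has V_i - 1 edges; summing gives V - C = 131 - 14 = 117)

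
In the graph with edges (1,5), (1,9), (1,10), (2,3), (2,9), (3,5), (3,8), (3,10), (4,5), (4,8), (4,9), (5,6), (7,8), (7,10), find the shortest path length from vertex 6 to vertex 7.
4 (path: 6 -> 5 -> 4 -> 8 -> 7, 4 edges)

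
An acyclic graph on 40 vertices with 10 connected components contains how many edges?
30 (Each of the 10 component trees on V_i vertices has V_i - 1 edges; summing gives V - C = 40 - 10 = 30)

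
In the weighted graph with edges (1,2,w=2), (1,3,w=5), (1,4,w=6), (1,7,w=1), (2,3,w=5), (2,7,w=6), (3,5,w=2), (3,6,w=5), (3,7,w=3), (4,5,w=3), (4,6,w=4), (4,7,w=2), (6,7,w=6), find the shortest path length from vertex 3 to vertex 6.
5 (path: 3 -> 6; weights 5 = 5)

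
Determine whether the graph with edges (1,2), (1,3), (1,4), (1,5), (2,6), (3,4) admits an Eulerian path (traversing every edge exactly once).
Yes (the graph is connected and exactly 2 vertices have odd degree: {5, 6}; any Eulerian path must start and end at those)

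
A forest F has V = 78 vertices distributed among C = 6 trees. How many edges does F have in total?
72 (Each of the 6 component trees on V_i vertices has V_i - 1 edges; summing gives V - C = 78 - 6 = 72)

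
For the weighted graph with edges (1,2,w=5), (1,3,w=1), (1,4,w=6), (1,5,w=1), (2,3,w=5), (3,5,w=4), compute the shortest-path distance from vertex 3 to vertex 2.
5 (path: 3 -> 2; weights 5 = 5)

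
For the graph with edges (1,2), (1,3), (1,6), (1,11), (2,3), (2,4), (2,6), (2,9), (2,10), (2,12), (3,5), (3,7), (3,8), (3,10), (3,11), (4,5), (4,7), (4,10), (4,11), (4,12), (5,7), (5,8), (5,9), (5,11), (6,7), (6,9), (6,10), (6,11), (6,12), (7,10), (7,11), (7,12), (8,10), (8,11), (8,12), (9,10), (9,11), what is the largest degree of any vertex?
8 (attained at vertex 11)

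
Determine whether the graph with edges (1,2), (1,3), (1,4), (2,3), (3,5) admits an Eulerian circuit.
No (4 vertices have odd degree: {1, 3, 4, 5}; Eulerian circuit requires 0)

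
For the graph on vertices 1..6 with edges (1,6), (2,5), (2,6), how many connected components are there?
3 (components: {1, 2, 5, 6}, {3}, {4})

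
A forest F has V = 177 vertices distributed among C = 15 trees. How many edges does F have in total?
162 (Each of the 15 component trees on V_i vertices has V_i - 1 edges; summing gives V - C = 177 - 15 = 162)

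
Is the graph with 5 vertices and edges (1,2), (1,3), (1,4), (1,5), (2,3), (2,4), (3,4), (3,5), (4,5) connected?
Yes (BFS from 1 visits [1, 2, 3, 4, 5] — all 5 vertices reached)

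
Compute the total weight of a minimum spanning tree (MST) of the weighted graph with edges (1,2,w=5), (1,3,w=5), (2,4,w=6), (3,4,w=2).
12 (MST edges: (1,2,w=5), (1,3,w=5), (3,4,w=2); sum of weights 5 + 5 + 2 = 12)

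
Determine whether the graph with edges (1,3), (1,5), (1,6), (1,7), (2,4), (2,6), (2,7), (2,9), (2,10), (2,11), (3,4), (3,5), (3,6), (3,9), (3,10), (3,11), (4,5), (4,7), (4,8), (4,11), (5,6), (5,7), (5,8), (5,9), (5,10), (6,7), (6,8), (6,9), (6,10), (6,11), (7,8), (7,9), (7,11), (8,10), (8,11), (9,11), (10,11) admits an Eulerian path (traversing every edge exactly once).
Yes (the graph is connected and exactly 2 vertices have odd degree: {3, 6}; any Eulerian path must start and end at those)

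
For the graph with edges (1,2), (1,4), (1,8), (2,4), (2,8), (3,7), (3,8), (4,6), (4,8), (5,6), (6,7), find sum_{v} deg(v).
22 (handshake: sum of degrees = 2|E| = 2 x 11 = 22)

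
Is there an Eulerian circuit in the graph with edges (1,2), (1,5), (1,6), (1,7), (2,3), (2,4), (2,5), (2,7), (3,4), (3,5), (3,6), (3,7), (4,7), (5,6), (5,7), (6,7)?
No (4 vertices have odd degree: {2, 3, 4, 5}; Eulerian circuit requires 0)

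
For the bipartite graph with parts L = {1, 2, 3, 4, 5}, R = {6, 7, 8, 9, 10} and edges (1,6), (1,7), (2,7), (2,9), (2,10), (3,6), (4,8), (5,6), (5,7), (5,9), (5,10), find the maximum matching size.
5 (matching: (1,7), (2,10), (3,6), (4,8), (5,9); upper bound min(|L|,|R|) = min(5,5) = 5)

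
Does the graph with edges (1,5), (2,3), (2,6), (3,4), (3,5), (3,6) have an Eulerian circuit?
No (2 vertices have odd degree: {1, 4}; Eulerian circuit requires 0)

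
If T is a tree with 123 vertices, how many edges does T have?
122 (A tree on V vertices has V - 1 edges, so 123 - 1 = 122)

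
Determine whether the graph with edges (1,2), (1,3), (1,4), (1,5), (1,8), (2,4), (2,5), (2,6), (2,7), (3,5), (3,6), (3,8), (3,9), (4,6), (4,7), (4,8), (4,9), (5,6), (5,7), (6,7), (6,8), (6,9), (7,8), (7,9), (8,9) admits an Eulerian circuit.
No (6 vertices have odd degree: {1, 2, 3, 5, 6, 9}; Eulerian circuit requires 0)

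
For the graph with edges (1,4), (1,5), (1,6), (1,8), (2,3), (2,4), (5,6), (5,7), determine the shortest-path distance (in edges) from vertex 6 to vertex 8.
2 (path: 6 -> 1 -> 8, 2 edges)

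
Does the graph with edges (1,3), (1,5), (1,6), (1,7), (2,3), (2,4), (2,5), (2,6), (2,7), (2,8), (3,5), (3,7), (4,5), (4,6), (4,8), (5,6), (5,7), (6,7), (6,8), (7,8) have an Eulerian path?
Yes — and in fact it has an Eulerian circuit (the graph is connected and all 8 vertices have even degree)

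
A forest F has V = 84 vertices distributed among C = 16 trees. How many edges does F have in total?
68 (Each of the 16 component trees on V_i vertices has V_i - 1 edges; summing gives V - C = 84 - 16 = 68)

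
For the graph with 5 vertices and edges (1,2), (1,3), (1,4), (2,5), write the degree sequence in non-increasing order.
[3, 2, 1, 1, 1] (degrees: deg(1)=3, deg(2)=2, deg(3)=1, deg(4)=1, deg(5)=1)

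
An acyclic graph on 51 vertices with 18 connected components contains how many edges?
33 (Each of the 18 component trees on V_i vertices has V_i - 1 edges; summing gives V - C = 51 - 18 = 33)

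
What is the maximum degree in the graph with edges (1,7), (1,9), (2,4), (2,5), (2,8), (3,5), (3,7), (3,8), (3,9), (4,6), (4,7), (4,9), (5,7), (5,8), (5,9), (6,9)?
5 (attained at vertices 5, 9)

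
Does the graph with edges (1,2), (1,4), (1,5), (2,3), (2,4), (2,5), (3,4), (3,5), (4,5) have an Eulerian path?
Yes (the graph is connected and exactly 2 vertices have odd degree: {1, 3}; any Eulerian path must start and end at those)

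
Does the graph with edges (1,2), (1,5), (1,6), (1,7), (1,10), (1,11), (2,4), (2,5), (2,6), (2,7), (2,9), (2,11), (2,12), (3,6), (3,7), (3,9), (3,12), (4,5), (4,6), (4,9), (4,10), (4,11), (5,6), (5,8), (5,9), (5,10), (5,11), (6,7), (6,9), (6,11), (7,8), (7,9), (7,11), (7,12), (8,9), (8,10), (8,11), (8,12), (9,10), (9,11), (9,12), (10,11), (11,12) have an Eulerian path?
Yes — and in fact it has an Eulerian circuit (the graph is connected and all 12 vertices have even degree)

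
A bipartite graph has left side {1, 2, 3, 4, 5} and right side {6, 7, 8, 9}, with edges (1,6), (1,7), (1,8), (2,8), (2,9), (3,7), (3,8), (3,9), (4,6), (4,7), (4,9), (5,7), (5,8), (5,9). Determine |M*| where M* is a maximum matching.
4 (matching: (1,8), (2,9), (3,7), (4,6); upper bound min(|L|,|R|) = min(5,4) = 4)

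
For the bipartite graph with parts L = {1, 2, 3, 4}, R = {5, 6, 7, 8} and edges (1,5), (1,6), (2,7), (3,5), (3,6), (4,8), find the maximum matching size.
4 (matching: (1,6), (2,7), (3,5), (4,8); upper bound min(|L|,|R|) = min(4,4) = 4)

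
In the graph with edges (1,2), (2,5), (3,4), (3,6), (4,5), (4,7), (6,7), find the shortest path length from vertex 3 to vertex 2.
3 (path: 3 -> 4 -> 5 -> 2, 3 edges)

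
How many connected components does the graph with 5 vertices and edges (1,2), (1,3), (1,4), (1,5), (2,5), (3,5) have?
1 (components: {1, 2, 3, 4, 5})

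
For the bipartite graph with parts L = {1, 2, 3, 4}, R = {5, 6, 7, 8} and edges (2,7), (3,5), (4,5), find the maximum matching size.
2 (matching: (2,7), (3,5); upper bound min(|L|,|R|) = min(4,4) = 4)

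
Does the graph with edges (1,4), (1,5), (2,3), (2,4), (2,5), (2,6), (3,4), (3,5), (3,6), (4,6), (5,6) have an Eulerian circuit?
Yes (the graph is connected and all 6 vertices have even degree)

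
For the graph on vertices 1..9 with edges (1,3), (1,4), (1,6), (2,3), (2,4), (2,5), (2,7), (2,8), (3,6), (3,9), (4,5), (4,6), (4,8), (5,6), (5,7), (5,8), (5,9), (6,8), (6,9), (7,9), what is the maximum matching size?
4 (matching: (1,4), (2,7), (5,9), (6,8); upper bound floor(n/2) = floor(9/2) = 4)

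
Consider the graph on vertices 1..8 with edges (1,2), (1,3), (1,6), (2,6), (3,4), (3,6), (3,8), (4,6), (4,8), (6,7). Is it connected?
No, it has 2 components: {1, 2, 3, 4, 6, 7, 8}, {5}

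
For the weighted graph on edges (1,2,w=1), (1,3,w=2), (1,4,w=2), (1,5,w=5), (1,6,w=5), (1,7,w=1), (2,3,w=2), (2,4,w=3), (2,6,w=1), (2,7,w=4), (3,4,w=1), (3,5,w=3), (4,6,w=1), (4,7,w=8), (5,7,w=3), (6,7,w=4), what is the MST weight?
8 (MST edges: (1,2,w=1), (1,7,w=1), (2,6,w=1), (3,4,w=1), (3,5,w=3), (4,6,w=1); sum of weights 1 + 1 + 1 + 1 + 3 + 1 = 8)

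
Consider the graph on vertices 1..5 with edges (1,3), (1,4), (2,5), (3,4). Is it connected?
No, it has 2 components: {1, 3, 4}, {2, 5}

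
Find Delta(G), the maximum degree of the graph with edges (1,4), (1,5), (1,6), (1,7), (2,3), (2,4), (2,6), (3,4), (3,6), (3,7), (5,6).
4 (attained at vertices 1, 3, 6)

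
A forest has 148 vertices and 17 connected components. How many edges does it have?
131 (Each of the 17 component trees on V_i vertices has V_i - 1 edges; summing gives V - C = 148 - 17 = 131)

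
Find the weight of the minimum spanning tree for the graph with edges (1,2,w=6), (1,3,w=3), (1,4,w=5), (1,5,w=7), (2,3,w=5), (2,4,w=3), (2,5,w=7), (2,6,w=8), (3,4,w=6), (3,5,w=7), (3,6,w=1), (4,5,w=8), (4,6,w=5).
19 (MST edges: (1,3,w=3), (1,4,w=5), (1,5,w=7), (2,4,w=3), (3,6,w=1); sum of weights 3 + 5 + 7 + 3 + 1 = 19)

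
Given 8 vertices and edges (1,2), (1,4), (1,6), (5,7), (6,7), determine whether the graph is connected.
No, it has 3 components: {1, 2, 4, 5, 6, 7}, {3}, {8}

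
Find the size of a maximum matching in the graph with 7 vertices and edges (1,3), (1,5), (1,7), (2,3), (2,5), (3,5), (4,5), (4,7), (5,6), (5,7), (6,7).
3 (matching: (1,3), (4,5), (6,7); upper bound floor(n/2) = floor(7/2) = 3)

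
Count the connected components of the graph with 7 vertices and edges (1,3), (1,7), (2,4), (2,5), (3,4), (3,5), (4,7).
2 (components: {1, 2, 3, 4, 5, 7}, {6})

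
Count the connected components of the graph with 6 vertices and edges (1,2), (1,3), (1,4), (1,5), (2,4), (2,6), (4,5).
1 (components: {1, 2, 3, 4, 5, 6})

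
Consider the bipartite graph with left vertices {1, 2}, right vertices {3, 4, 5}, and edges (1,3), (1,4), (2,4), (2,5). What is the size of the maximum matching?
2 (matching: (1,4), (2,5); upper bound min(|L|,|R|) = min(2,3) = 2)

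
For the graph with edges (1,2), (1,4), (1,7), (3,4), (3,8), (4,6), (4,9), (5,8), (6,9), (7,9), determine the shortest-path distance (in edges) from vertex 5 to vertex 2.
5 (path: 5 -> 8 -> 3 -> 4 -> 1 -> 2, 5 edges)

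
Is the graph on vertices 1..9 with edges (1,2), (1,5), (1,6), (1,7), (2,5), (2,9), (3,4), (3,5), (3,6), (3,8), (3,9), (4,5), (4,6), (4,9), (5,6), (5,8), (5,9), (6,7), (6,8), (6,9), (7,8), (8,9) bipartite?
No (odd cycle of length 3: 5 -> 1 -> 2 -> 5)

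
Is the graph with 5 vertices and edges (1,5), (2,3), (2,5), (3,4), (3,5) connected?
Yes (BFS from 1 visits [1, 5, 2, 3, 4] — all 5 vertices reached)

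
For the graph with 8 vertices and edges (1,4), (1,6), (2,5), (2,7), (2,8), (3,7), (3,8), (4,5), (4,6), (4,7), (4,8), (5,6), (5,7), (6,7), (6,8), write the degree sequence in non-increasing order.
[5, 5, 5, 4, 4, 3, 2, 2] (degrees: deg(1)=2, deg(2)=3, deg(3)=2, deg(4)=5, deg(5)=4, deg(6)=5, deg(7)=5, deg(8)=4)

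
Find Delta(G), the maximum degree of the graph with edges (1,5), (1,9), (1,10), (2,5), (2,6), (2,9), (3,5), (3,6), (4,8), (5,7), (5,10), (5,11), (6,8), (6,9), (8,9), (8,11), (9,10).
6 (attained at vertex 5)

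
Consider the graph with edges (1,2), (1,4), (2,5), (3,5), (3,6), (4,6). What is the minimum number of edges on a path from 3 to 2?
2 (path: 3 -> 5 -> 2, 2 edges)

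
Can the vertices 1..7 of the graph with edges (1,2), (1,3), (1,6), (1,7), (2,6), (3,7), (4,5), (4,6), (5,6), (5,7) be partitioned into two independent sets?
No (odd cycle of length 3: 6 -> 1 -> 2 -> 6)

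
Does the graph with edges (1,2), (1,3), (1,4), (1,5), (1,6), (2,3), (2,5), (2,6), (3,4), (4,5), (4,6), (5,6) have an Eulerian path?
Yes (the graph is connected and exactly 2 vertices have odd degree: {1, 3}; any Eulerian path must start and end at those)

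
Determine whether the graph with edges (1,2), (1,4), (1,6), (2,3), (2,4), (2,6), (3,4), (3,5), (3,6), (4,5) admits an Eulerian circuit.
No (2 vertices have odd degree: {1, 6}; Eulerian circuit requires 0)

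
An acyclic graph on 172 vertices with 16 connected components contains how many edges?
156 (Each of the 16 component trees on V_i vertices has V_i - 1 edges; summing gives V - C = 172 - 16 = 156)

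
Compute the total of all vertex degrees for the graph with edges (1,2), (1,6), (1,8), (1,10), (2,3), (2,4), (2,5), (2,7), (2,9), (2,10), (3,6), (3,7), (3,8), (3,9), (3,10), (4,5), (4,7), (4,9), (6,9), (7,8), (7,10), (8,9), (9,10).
46 (handshake: sum of degrees = 2|E| = 2 x 23 = 46)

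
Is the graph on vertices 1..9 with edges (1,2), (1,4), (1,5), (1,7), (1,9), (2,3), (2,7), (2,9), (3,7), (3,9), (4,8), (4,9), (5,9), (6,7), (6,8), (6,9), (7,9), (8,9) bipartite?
No (odd cycle of length 3: 5 -> 1 -> 9 -> 5)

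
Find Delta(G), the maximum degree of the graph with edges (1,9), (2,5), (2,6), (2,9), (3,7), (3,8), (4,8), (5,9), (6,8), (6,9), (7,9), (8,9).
6 (attained at vertex 9)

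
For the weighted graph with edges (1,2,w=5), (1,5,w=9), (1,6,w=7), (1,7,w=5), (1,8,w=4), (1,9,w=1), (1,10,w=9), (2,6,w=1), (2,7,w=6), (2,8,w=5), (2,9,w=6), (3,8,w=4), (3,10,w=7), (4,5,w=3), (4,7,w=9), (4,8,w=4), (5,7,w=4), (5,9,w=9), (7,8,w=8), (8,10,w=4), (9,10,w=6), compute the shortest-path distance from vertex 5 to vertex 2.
10 (path: 5 -> 7 -> 2; weights 4 + 6 = 10)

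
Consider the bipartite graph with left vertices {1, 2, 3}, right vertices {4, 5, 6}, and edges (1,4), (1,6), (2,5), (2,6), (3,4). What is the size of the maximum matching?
3 (matching: (1,6), (2,5), (3,4); upper bound min(|L|,|R|) = min(3,3) = 3)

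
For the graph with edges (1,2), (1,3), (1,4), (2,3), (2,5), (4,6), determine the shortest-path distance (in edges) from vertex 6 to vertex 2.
3 (path: 6 -> 4 -> 1 -> 2, 3 edges)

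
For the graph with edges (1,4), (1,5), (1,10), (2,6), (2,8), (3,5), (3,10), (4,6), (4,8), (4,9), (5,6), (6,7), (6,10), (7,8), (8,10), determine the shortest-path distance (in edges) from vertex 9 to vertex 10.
3 (path: 9 -> 4 -> 1 -> 10, 3 edges)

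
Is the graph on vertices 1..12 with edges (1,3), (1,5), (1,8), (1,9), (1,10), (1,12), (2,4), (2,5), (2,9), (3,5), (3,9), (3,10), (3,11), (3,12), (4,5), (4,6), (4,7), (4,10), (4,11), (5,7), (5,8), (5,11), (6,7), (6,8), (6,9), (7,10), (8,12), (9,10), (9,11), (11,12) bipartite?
No (odd cycle of length 3: 10 -> 1 -> 9 -> 10)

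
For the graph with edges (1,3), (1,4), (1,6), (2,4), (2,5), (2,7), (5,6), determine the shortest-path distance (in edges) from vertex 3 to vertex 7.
4 (path: 3 -> 1 -> 4 -> 2 -> 7, 4 edges)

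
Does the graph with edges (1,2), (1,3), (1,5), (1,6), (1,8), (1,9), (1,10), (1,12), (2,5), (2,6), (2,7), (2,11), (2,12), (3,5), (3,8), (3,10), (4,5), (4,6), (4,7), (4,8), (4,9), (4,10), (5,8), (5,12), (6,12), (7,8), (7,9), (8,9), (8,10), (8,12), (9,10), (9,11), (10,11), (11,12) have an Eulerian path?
Yes — and in fact it has an Eulerian circuit (the graph is connected and all 12 vertices have even degree)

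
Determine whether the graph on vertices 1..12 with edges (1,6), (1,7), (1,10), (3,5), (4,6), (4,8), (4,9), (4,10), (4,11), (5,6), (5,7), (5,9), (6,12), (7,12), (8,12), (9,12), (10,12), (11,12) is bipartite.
Yes. Partition: {1, 2, 4, 5, 12}, {3, 6, 7, 8, 9, 10, 11}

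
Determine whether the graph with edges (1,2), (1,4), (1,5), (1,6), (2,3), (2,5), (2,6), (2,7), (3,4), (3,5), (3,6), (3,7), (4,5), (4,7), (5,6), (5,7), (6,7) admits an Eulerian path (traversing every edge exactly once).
No (4 vertices have odd degree: {2, 3, 6, 7}; Eulerian path requires 0 or 2)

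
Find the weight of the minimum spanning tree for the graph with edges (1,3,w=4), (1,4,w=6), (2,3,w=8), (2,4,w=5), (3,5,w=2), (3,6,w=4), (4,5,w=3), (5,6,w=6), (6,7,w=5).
23 (MST edges: (1,3,w=4), (2,4,w=5), (3,5,w=2), (3,6,w=4), (4,5,w=3), (6,7,w=5); sum of weights 4 + 5 + 2 + 4 + 3 + 5 = 23)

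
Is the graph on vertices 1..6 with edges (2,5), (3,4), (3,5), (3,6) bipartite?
Yes. Partition: {1, 2, 3}, {4, 5, 6}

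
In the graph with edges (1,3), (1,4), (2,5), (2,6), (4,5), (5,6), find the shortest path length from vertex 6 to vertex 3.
4 (path: 6 -> 5 -> 4 -> 1 -> 3, 4 edges)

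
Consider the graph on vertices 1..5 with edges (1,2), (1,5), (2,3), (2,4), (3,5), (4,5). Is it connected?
Yes (BFS from 1 visits [1, 2, 5, 3, 4] — all 5 vertices reached)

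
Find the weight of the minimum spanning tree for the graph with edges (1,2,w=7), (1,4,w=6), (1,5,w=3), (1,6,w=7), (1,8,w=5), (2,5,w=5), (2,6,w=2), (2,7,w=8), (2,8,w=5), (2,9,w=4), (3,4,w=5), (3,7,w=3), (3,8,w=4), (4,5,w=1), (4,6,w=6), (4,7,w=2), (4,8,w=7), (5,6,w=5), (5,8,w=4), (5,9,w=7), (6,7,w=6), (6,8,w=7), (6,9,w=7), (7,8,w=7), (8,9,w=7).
24 (MST edges: (1,5,w=3), (2,6,w=2), (2,8,w=5), (2,9,w=4), (3,7,w=3), (3,8,w=4), (4,5,w=1), (4,7,w=2); sum of weights 3 + 2 + 5 + 4 + 3 + 4 + 1 + 2 = 24)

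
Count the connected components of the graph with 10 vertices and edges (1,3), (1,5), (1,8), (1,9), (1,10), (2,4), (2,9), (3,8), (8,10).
3 (components: {1, 2, 3, 4, 5, 8, 9, 10}, {6}, {7})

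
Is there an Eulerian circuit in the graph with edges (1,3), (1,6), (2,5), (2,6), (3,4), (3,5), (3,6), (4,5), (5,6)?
Yes (the graph is connected and all 6 vertices have even degree)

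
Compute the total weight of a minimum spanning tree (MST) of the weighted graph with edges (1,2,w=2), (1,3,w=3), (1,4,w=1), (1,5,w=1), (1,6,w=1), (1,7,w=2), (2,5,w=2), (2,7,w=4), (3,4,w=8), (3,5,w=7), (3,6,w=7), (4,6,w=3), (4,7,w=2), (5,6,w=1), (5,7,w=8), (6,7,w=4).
10 (MST edges: (1,2,w=2), (1,3,w=3), (1,4,w=1), (1,5,w=1), (1,6,w=1), (1,7,w=2); sum of weights 2 + 3 + 1 + 1 + 1 + 2 = 10)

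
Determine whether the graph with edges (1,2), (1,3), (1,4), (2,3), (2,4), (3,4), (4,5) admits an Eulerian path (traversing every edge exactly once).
No (4 vertices have odd degree: {1, 2, 3, 5}; Eulerian path requires 0 or 2)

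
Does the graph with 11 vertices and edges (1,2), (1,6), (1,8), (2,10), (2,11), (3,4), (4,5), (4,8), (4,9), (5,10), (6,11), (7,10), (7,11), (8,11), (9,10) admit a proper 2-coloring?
Yes. Partition: {1, 4, 10, 11}, {2, 3, 5, 6, 7, 8, 9}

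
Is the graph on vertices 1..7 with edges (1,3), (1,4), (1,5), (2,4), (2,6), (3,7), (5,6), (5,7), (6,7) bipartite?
No (odd cycle of length 3: 6 -> 5 -> 7 -> 6)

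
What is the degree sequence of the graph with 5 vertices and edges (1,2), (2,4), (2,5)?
[3, 1, 1, 1, 0] (degrees: deg(1)=1, deg(2)=3, deg(3)=0, deg(4)=1, deg(5)=1)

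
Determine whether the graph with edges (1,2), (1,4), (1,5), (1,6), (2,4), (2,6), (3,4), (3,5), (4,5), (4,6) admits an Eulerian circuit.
No (4 vertices have odd degree: {2, 4, 5, 6}; Eulerian circuit requires 0)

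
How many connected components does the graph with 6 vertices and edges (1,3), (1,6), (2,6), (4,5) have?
2 (components: {1, 2, 3, 6}, {4, 5})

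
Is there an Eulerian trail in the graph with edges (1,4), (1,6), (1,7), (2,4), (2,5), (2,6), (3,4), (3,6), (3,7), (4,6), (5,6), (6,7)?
No (4 vertices have odd degree: {1, 2, 3, 7}; Eulerian path requires 0 or 2)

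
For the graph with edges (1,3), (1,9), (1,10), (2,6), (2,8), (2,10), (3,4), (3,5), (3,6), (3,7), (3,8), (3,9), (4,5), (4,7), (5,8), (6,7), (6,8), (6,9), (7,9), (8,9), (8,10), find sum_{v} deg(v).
42 (handshake: sum of degrees = 2|E| = 2 x 21 = 42)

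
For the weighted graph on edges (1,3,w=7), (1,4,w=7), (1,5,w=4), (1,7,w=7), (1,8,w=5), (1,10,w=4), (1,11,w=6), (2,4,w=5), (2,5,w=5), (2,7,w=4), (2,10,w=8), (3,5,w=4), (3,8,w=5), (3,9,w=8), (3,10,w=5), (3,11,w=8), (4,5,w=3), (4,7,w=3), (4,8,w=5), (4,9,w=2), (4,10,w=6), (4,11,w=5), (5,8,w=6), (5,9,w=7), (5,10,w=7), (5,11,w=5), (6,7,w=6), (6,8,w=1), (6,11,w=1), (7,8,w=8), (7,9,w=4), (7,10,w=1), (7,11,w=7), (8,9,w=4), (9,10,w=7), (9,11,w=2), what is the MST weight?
25 (MST edges: (1,5,w=4), (2,7,w=4), (3,5,w=4), (4,5,w=3), (4,7,w=3), (4,9,w=2), (6,8,w=1), (6,11,w=1), (7,10,w=1), (9,11,w=2); sum of weights 4 + 4 + 4 + 3 + 3 + 2 + 1 + 1 + 1 + 2 = 25)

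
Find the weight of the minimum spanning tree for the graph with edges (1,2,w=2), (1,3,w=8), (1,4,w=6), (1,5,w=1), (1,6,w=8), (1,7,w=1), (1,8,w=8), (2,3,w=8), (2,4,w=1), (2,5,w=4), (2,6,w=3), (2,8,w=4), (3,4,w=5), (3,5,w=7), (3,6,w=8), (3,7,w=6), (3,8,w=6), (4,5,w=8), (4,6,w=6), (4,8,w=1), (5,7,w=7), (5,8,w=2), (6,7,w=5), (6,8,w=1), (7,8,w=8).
12 (MST edges: (1,2,w=2), (1,5,w=1), (1,7,w=1), (2,4,w=1), (3,4,w=5), (4,8,w=1), (6,8,w=1); sum of weights 2 + 1 + 1 + 1 + 5 + 1 + 1 = 12)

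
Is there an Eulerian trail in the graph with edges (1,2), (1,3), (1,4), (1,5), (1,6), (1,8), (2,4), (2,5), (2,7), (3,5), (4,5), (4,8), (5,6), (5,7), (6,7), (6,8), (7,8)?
Yes — and in fact it has an Eulerian circuit (the graph is connected and all 8 vertices have even degree)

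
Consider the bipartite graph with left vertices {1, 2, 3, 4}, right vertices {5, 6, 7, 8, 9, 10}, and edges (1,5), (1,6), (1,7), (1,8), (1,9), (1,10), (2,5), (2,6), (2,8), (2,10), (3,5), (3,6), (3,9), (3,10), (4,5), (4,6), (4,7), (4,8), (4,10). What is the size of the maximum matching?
4 (matching: (1,10), (2,8), (3,9), (4,7); upper bound min(|L|,|R|) = min(4,6) = 4)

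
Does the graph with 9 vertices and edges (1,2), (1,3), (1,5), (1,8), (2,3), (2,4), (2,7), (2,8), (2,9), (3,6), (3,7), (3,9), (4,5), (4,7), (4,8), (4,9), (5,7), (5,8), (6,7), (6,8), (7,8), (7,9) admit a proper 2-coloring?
No (odd cycle of length 3: 2 -> 1 -> 3 -> 2)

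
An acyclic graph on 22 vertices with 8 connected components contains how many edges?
14 (Each of the 8 component trees on V_i vertices has V_i - 1 edges; summing gives V - C = 22 - 8 = 14)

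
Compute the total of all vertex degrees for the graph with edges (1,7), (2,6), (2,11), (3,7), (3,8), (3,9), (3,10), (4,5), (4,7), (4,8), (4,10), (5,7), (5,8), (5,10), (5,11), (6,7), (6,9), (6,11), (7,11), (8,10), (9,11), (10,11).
44 (handshake: sum of degrees = 2|E| = 2 x 22 = 44)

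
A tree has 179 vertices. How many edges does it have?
178 (A tree on V vertices has V - 1 edges, so 179 - 1 = 178)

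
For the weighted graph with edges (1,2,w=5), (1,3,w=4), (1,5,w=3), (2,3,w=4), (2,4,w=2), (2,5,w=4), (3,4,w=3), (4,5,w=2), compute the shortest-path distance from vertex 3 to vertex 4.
3 (path: 3 -> 4; weights 3 = 3)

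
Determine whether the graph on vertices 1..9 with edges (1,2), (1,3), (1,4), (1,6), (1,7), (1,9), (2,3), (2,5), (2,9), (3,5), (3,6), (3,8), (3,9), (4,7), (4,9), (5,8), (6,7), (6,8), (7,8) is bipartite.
No (odd cycle of length 3: 2 -> 1 -> 9 -> 2)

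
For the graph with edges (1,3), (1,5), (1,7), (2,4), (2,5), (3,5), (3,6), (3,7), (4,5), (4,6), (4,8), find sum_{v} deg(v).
22 (handshake: sum of degrees = 2|E| = 2 x 11 = 22)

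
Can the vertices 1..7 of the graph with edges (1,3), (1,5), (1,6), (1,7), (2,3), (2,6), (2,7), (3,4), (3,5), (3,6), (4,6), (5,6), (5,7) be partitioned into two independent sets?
No (odd cycle of length 3: 6 -> 1 -> 3 -> 6)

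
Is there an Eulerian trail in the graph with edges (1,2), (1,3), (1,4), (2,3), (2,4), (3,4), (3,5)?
No (4 vertices have odd degree: {1, 2, 4, 5}; Eulerian path requires 0 or 2)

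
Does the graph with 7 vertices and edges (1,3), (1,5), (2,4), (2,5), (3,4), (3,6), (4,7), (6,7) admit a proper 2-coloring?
No (odd cycle of length 5: 4 -> 3 -> 1 -> 5 -> 2 -> 4)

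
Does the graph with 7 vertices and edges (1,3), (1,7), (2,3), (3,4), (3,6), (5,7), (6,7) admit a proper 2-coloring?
Yes. Partition: {1, 2, 4, 5, 6}, {3, 7}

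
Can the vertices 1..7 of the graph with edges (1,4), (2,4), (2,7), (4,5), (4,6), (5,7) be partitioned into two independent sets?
Yes. Partition: {1, 2, 3, 5, 6}, {4, 7}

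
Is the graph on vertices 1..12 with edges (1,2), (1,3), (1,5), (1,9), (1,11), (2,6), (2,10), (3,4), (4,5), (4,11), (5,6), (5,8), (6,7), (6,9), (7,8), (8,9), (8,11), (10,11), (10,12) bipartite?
Yes. Partition: {1, 4, 6, 8, 10}, {2, 3, 5, 7, 9, 11, 12}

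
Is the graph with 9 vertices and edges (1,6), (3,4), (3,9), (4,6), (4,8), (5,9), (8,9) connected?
No, it has 3 components: {1, 3, 4, 5, 6, 8, 9}, {2}, {7}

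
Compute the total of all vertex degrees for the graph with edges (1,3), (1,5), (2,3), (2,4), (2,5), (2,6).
12 (handshake: sum of degrees = 2|E| = 2 x 6 = 12)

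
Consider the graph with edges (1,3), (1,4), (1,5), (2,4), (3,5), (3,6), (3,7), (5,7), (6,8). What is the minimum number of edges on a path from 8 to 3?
2 (path: 8 -> 6 -> 3, 2 edges)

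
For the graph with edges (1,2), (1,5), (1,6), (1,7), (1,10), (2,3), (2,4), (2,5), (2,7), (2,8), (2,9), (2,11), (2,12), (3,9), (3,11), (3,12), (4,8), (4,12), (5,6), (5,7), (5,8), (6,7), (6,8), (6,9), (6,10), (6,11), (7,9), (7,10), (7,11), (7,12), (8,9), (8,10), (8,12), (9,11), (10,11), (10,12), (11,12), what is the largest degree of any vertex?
9 (attained at vertex 2)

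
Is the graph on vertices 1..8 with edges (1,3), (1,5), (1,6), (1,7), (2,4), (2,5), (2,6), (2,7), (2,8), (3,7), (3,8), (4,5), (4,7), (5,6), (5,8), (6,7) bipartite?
No (odd cycle of length 3: 5 -> 1 -> 6 -> 5)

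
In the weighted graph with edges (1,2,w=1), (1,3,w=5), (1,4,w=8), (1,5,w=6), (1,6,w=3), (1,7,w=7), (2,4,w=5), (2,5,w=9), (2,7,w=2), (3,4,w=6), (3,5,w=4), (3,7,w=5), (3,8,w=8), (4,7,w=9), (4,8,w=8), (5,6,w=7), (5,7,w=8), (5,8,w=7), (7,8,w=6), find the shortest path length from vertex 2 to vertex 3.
6 (path: 2 -> 1 -> 3; weights 1 + 5 = 6)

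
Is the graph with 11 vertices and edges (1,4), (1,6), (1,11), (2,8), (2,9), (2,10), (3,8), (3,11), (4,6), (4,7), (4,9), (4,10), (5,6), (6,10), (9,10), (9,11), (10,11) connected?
Yes (BFS from 1 visits [1, 4, 6, 11, 7, 9, 10, 5, 3, 2, 8] — all 11 vertices reached)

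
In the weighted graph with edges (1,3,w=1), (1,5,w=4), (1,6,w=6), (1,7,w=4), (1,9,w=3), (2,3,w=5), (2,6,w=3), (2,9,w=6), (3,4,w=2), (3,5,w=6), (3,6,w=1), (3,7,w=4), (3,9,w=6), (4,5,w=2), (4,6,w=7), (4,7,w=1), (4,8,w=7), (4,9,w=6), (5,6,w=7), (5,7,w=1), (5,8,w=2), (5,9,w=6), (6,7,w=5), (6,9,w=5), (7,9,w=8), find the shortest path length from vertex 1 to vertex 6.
2 (path: 1 -> 3 -> 6; weights 1 + 1 = 2)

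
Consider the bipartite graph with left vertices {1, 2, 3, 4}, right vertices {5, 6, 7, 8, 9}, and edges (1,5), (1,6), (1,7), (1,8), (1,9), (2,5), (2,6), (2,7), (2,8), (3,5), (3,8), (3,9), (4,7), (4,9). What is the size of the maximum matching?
4 (matching: (1,9), (2,6), (3,8), (4,7); upper bound min(|L|,|R|) = min(4,5) = 4)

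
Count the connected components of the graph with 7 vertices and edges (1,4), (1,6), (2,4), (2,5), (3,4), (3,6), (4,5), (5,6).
2 (components: {1, 2, 3, 4, 5, 6}, {7})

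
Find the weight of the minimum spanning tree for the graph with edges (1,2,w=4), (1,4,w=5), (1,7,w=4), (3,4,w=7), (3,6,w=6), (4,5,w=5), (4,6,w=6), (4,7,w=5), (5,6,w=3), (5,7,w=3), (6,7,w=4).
25 (MST edges: (1,2,w=4), (1,4,w=5), (1,7,w=4), (3,6,w=6), (5,6,w=3), (5,7,w=3); sum of weights 4 + 5 + 4 + 6 + 3 + 3 = 25)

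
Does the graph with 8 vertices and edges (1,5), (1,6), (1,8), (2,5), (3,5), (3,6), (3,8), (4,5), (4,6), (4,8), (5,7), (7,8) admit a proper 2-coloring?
Yes. Partition: {1, 2, 3, 4, 7}, {5, 6, 8}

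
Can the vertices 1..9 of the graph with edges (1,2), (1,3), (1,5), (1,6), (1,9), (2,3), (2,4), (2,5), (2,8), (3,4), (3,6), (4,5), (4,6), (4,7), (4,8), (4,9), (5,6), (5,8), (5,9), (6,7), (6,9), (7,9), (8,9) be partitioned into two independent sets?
No (odd cycle of length 3: 3 -> 1 -> 2 -> 3)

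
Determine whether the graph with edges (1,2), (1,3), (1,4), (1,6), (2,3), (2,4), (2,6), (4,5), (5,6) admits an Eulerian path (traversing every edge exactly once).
Yes (the graph is connected and exactly 2 vertices have odd degree: {4, 6}; any Eulerian path must start and end at those)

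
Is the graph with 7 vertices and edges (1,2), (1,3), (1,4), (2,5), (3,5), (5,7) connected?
No, it has 2 components: {1, 2, 3, 4, 5, 7}, {6}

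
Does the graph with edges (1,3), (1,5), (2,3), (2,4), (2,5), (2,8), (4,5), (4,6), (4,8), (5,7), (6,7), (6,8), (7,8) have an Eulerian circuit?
No (2 vertices have odd degree: {6, 7}; Eulerian circuit requires 0)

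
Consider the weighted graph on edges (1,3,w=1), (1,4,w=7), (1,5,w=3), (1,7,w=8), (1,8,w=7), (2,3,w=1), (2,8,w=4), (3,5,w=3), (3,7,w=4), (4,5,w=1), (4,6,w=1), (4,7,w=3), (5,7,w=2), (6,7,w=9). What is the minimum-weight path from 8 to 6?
10 (path: 8 -> 2 -> 3 -> 5 -> 4 -> 6; weights 4 + 1 + 3 + 1 + 1 = 10)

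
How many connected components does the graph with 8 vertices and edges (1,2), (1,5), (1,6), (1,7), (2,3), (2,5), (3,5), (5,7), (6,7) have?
3 (components: {1, 2, 3, 5, 6, 7}, {4}, {8})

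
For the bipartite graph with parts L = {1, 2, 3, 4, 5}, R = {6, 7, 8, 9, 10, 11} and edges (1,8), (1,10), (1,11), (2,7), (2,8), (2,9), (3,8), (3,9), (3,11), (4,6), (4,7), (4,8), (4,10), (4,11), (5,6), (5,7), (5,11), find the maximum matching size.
5 (matching: (1,11), (2,9), (3,8), (4,10), (5,7); upper bound min(|L|,|R|) = min(5,6) = 5)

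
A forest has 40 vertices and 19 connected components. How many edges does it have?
21 (Each of the 19 component trees on V_i vertices has V_i - 1 edges; summing gives V - C = 40 - 19 = 21)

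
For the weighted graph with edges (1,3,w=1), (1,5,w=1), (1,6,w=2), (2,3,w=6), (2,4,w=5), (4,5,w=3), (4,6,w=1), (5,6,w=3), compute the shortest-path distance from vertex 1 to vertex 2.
7 (path: 1 -> 3 -> 2; weights 1 + 6 = 7)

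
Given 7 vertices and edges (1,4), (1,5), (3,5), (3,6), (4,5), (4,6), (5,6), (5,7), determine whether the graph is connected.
No, it has 2 components: {1, 3, 4, 5, 6, 7}, {2}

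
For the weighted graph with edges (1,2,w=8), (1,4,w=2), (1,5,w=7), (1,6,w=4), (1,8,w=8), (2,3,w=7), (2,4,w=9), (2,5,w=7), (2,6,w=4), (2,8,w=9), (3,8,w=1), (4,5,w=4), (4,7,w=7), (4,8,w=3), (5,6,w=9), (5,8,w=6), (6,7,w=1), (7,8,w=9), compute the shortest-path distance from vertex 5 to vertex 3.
7 (path: 5 -> 8 -> 3; weights 6 + 1 = 7)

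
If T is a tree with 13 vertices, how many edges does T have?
12 (A tree on V vertices has V - 1 edges, so 13 - 1 = 12)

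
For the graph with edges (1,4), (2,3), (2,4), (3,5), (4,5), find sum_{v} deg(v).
10 (handshake: sum of degrees = 2|E| = 2 x 5 = 10)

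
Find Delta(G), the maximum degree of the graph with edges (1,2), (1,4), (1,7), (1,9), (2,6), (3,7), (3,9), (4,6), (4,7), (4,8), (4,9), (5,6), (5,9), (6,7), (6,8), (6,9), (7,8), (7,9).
6 (attained at vertices 6, 7, 9)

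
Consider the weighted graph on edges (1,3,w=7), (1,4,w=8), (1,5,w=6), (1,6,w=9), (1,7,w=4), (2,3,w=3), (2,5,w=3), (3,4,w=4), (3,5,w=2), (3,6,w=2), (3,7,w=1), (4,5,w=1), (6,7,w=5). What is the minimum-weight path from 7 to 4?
4 (path: 7 -> 3 -> 5 -> 4; weights 1 + 2 + 1 = 4)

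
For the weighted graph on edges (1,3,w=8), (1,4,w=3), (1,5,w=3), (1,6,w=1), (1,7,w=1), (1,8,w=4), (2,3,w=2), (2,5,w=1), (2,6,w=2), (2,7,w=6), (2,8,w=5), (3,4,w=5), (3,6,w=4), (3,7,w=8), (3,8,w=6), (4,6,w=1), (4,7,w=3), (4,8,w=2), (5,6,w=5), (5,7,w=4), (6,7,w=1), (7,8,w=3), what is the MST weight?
10 (MST edges: (1,6,w=1), (1,7,w=1), (2,3,w=2), (2,5,w=1), (2,6,w=2), (4,6,w=1), (4,8,w=2); sum of weights 1 + 1 + 2 + 1 + 2 + 1 + 2 = 10)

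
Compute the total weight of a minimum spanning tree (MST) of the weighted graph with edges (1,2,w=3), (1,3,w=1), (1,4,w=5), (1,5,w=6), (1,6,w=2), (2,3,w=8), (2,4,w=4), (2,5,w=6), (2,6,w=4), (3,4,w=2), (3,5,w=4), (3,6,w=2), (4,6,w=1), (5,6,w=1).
8 (MST edges: (1,2,w=3), (1,3,w=1), (1,6,w=2), (4,6,w=1), (5,6,w=1); sum of weights 3 + 1 + 2 + 1 + 1 = 8)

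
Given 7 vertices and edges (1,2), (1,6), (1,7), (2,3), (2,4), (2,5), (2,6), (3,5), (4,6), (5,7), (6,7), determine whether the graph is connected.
Yes (BFS from 1 visits [1, 2, 6, 7, 3, 4, 5] — all 7 vertices reached)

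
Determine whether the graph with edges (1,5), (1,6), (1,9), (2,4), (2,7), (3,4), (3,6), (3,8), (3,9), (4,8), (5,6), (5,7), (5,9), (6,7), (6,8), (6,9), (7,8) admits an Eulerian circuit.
No (2 vertices have odd degree: {1, 4}; Eulerian circuit requires 0)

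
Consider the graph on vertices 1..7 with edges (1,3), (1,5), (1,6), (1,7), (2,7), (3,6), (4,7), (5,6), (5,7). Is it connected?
Yes (BFS from 1 visits [1, 3, 5, 6, 7, 2, 4] — all 7 vertices reached)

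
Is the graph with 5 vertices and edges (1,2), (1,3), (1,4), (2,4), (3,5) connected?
Yes (BFS from 1 visits [1, 2, 3, 4, 5] — all 5 vertices reached)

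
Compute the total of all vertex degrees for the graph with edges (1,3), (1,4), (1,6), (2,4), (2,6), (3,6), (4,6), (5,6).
16 (handshake: sum of degrees = 2|E| = 2 x 8 = 16)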